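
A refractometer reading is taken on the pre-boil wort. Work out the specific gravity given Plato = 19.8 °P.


SG = 259/(259 − P)
SG = 259/(259 − 19.8)

1.0828


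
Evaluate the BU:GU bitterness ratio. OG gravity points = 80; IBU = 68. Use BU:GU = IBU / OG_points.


BU:GU = 68 / 80

0.8500


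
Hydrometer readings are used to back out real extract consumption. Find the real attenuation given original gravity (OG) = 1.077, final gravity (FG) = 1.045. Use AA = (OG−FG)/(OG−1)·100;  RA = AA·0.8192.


AA = (1.077 − 1.045)/(1.077 − 1)·100 = 41.5584
RA = 41.5584·0.8192

34.0447 %


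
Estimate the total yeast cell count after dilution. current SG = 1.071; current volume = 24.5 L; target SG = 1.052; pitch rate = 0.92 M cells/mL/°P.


V_w = V·((SG_c−1)/(SG_t−1)−1);  °P = 259 − 259/SG_t;  cells = rate·(V+V_w)·°P
V_w = 24.5·((1.071−1)/(1.052−1)−1) = 8.9519
V_final = 24.5 + 8.9519 = 33.4519
°P = 259 − 259/1.052 = 12.8023
cells = 0.92·33.4519·12.8023

394.0001 billion cells


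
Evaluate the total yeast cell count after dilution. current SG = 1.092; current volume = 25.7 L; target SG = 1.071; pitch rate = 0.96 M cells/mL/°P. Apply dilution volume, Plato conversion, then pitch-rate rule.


V_w = V·((SG_c−1)/(SG_t−1)−1);  °P = 259 − 259/SG_t;  cells = rate·(V+V_w)·°P
V_w = 25.7·((1.092−1)/(1.071−1)−1) = 7.6014
V_final = 25.7 + 7.6014 = 33.3014
°P = 259 − 259/1.071 = 17.1699
cells = 0.96·33.3014·17.1699

548.9117 billion cells


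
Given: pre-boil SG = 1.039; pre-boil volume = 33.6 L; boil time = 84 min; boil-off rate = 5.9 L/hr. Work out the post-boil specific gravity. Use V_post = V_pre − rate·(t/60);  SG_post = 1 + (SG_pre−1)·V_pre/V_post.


V_post = 33.6 − 5.9·(84/60) = 25.3400
SG_post = 1 + (1.039 − 1)·33.6/25.3400

1.0517


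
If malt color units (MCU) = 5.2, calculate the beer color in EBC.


SRM = 1.4922·MCU^0.6859;  EBC = SRM·1.97
SRM = 1.4922·5.2^0.6859 = 4.6231
EBC = 4.6231·1.97

9.1075 EBC


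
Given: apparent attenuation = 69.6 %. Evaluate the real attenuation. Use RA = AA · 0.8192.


RA = 69.6 · 0.8192

57.0163 %


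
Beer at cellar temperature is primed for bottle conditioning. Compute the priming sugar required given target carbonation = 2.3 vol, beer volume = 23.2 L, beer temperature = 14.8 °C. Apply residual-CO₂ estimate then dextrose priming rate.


residual = 14.695·(0.01821 + 0.09011·e^(−0.04·T));  sugar = (target − residual)·4.0·V
residual = 14.695·(0.01821 + 0.09011·e^(−0.04·14.8)) = 1.0002
sugar = (2.3 − 1.0002)·4.0·23.2

120.6260 g


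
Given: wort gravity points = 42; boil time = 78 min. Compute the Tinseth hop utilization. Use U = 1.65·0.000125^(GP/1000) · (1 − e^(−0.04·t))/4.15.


bigness = 1.65·0.000125^(42/1000) = 1.1312
boil_factor = (1 − e^(−0.04·78))/4.15 = 0.2303
U = 1.1312 · 0.2303

0.2606


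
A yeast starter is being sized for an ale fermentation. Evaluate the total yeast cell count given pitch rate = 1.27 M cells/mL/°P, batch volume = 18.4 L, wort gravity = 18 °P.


cells (billions) = rate · V_L · °P
cells = 1.27 · 18.4 · 18

420.6240 billion cells


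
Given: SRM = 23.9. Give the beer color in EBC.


EBC = SRM · 1.97
EBC = 23.9 · 1.97

47.0830 EBC


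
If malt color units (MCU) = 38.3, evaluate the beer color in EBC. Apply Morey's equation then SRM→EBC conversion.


SRM = 1.4922·MCU^0.6859;  EBC = SRM·1.97
SRM = 1.4922·38.3^0.6859 = 18.1862
EBC = 18.1862·1.97

35.8269 EBC


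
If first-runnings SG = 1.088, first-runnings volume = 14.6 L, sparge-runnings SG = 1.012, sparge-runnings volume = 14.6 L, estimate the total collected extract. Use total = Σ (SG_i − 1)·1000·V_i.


first = (1.088 − 1)·1000·14.6 = 1284.8000
sparge = (1.012 − 1)·1000·14.6 = 175.2000
total = 1284.8000 + 175.2000

1460.0000 gravity·L


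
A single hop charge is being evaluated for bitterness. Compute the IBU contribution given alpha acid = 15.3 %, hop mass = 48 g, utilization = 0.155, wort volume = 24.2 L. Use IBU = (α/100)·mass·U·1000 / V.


IBU = (15.3/100)·48·0.155·1000 / 24.2

47.0380 IBU


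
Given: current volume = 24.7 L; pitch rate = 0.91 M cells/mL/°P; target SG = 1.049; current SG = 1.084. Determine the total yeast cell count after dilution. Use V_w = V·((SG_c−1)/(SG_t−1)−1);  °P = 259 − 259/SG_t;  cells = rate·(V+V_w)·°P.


V_w = 24.7·((1.084−1)/(1.049−1)−1) = 17.6429
V_final = 24.7 + 17.6429 = 42.3429
°P = 259 − 259/1.049 = 12.0982
cells = 0.91·42.3429·12.0982

466.1674 billion cells


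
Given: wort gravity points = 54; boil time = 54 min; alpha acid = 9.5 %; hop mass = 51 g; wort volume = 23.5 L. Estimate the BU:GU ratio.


U = 1.65·0.000125^(GP/1000)·(1−e^(−0.04t))/4.15;  IBU = (α/100)·m·U·1000/V;  BU:GU = IBU/GP
U = 1.65·0.000125^(54/1000)·(1−e^(−0.04·54))/4.15 = 0.2165
IBU = (9.5/100)·51·0.2165·1000/23.5 = 44.6353
BU:GU = 44.6353/54

0.8266


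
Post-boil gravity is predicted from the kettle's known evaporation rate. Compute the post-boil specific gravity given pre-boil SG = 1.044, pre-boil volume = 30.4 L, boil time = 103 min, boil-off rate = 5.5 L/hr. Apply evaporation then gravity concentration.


V_post = V_pre − rate·(t/60);  SG_post = 1 + (SG_pre−1)·V_pre/V_post
V_post = 30.4 − 5.5·(103/60) = 20.9583
SG_post = 1 + (1.044 − 1)·30.4/20.9583

1.0638


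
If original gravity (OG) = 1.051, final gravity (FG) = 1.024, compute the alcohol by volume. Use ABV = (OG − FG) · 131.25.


ABV = (1.051 − 1.024) · 131.25

3.5437 % ABV


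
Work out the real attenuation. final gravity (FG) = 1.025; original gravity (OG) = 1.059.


AA = (OG−FG)/(OG−1)·100;  RA = AA·0.8192
AA = (1.059 − 1.025)/(1.059 − 1)·100 = 57.6271
RA = 57.6271·0.8192

47.2081 %


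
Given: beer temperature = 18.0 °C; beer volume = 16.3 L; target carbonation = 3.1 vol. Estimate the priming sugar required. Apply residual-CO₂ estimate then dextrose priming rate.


residual = 14.695·(0.01821 + 0.09011·e^(−0.04·T));  sugar = (target − residual)·4.0·V
residual = 14.695·(0.01821 + 0.09011·e^(−0.04·18.0)) = 0.9121
sugar = (3.1 − 0.9121)·4.0·16.3

142.6487 g


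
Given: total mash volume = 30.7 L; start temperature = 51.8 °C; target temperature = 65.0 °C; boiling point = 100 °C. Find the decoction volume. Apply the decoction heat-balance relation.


V_dec = V_total·(T_target − T_start)/(T_boil − T_start)
V_dec = 30.7·(65.0 − 51.8)/(100 − 51.8)

8.4075 L


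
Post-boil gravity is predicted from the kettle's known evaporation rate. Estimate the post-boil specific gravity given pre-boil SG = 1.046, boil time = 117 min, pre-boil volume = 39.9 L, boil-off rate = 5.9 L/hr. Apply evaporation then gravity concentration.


V_post = V_pre − rate·(t/60);  SG_post = 1 + (SG_pre−1)·V_pre/V_post
V_post = 39.9 − 5.9·(117/60) = 28.3950
SG_post = 1 + (1.046 − 1)·39.9/28.3950

1.0646


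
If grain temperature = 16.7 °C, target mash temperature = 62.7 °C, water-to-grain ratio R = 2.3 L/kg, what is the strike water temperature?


T_strike = (0.41/R)·(T_mash − T_grain) + T_mash
T_strike = (0.41/2.3)·(62.7 − 16.7) + 62.7

70.9000 °C


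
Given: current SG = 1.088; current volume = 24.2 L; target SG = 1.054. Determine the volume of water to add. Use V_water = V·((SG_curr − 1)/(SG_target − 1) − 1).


V_water = 24.2·((1.088 − 1)/(1.054 − 1) − 1)

15.2370 L


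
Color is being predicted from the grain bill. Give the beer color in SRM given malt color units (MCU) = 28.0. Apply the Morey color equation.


SRM = 1.4922 · MCU^0.6859
SRM = 1.4922 · 28.0^0.6859

14.6701 SRM


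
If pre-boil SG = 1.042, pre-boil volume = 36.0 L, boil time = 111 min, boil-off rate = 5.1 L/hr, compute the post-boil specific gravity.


V_post = V_pre − rate·(t/60);  SG_post = 1 + (SG_pre−1)·V_pre/V_post
V_post = 36.0 − 5.1·(111/60) = 26.5650
SG_post = 1 + (1.042 − 1)·36.0/26.5650

1.0569


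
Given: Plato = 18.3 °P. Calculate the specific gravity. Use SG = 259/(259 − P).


SG = 259/(259 − 18.3)

1.0760


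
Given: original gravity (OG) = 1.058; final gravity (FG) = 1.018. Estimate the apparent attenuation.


AA = (OG − FG)/(OG − 1) · 100
AA = (1.058 − 1.018)/(1.058 − 1) · 100

68.9655 %


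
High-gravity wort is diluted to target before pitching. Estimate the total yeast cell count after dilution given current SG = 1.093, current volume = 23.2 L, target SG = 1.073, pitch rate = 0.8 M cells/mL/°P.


V_w = V·((SG_c−1)/(SG_t−1)−1);  °P = 259 − 259/SG_t;  cells = rate·(V+V_w)·°P
V_w = 23.2·((1.093−1)/(1.073−1)−1) = 6.3562
V_final = 23.2 + 6.3562 = 29.5562
°P = 259 − 259/1.073 = 17.6207
cells = 0.8·29.5562·17.6207

416.6400 billion cells


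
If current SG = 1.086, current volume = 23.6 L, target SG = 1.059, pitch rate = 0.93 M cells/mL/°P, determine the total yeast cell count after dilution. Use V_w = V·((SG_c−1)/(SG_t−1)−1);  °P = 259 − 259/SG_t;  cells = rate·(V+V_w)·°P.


V_w = 23.6·((1.086−1)/(1.059−1)−1) = 10.8000
V_final = 23.6 + 10.8000 = 34.4000
°P = 259 − 259/1.059 = 14.4297
cells = 0.93·34.4000·14.4297

461.6334 billion cells


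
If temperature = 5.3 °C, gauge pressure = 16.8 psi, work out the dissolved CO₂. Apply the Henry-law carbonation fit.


vols = (P + 14.695)·(0.01821 + 0.09011·e^(−0.04·T))
vols = (16.8 + 14.695)·(0.01821 + 0.09011·e^(−0.04·5.3))

2.8694 volumes


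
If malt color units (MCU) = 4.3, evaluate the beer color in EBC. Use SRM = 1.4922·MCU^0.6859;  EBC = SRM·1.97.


SRM = 1.4922·4.3^0.6859 = 4.0581
EBC = 4.0581·1.97

7.9945 EBC


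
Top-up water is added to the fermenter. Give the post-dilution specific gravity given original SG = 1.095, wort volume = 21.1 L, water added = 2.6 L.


SG_new = 1 + (SG_old − 1)·V_old/(V_old + V_water)
pts = (1.095 − 1)·1000·21.1/(21.1 + 2.6) = 84.5781
SG_new = 1 + 84.5781/1000

1.0846


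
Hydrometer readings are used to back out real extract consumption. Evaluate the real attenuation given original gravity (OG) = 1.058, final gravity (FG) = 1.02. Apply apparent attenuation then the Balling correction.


AA = (OG−FG)/(OG−1)·100;  RA = AA·0.8192
AA = (1.058 − 1.02)/(1.058 − 1)·100 = 65.5172
RA = 65.5172·0.8192

53.6717 %


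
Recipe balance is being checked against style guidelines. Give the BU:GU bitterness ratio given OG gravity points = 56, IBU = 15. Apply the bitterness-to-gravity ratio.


BU:GU = IBU / OG_points
BU:GU = 15 / 56

0.2679


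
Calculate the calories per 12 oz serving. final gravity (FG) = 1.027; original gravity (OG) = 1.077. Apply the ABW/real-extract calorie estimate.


ABW = (OG−FG)·131.25·0.79/FG;  °P = 259 − 259/SG (for OG→OE and FG→AE);  RE = 0.1808·OE + 0.8192·AE;  Cal = (6.9·ABW + 4·(RE−0.1))·FG·3.55
ABW = (1.077 − 1.027)·131.25·0.79/1.027 = 5.0481
OE = 259 − 259/1.077 = 18.5172 °P
AE = 259 − 259/1.027 = 6.8092 °P
RE = 0.1808·18.5172 + 0.8192·6.8092 = 8.9260 °P
Cal = (6.9·5.0481 + 4·(8.9260−0.1))·1.027·3.55

255.7038 kcal


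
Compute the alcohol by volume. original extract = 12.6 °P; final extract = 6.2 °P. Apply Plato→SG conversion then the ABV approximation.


SG = 259/(259 − P);  ABV = (OG − FG)·131.25
OG = 259/(259 − 12.6) = 1.0511
FG = 259/(259 − 6.2) = 1.0245
ABV = (1.0511 − 1.0245)·131.25

3.4927 % ABV


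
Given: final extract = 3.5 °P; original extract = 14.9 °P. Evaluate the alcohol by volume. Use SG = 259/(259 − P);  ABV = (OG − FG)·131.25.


OG = 259/(259 − 14.9) = 1.0610
FG = 259/(259 − 3.5) = 1.0137
ABV = (1.0610 − 1.0137)·131.25

6.2136 % ABV


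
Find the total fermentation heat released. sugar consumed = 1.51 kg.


Q = m_sugar · 590 kJ/kg
Q = 1.51 · 590

890.9000 kJ


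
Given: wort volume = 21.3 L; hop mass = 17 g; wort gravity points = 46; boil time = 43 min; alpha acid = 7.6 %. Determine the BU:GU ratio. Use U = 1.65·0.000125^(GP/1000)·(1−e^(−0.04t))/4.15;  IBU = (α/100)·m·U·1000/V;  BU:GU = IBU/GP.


U = 1.65·0.000125^(46/1000)·(1−e^(−0.04·43))/4.15 = 0.2159
IBU = (7.6/100)·17·0.2159·1000/21.3 = 13.0944
BU:GU = 13.0944/46

0.2847


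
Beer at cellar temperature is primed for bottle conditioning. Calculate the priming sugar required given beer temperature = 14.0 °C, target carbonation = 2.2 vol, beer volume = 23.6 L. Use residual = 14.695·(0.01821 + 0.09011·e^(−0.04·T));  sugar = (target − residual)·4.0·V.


residual = 14.695·(0.01821 + 0.09011·e^(−0.04·14.0)) = 1.0240
sugar = (2.2 − 1.0240)·4.0·23.6

111.0171 g


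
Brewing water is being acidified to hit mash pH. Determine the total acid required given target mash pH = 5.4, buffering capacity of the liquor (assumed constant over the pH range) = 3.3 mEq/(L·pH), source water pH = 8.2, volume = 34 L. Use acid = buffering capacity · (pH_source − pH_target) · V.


acid = 3.3 · (8.2 − 5.4) · 34

314.1600 mEq


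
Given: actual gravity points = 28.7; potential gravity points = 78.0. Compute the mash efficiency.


efficiency = actual / potential × 100
efficiency = 28.7 / 78.0 × 100

36.7949 %


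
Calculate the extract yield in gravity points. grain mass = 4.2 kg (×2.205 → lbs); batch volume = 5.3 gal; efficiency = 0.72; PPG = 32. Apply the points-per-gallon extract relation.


points = lbs × PPG × eff / vol
lbs = 4.2 × 2.205 = 9.2610
points = 9.2610 × 32 × 0.72 / 5.3

40.2591 points


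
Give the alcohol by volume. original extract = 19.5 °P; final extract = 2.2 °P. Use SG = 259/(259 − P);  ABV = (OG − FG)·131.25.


OG = 259/(259 − 19.5) = 1.0814
FG = 259/(259 − 2.2) = 1.0086
ABV = (1.0814 − 1.0086)·131.25

9.5619 % ABV


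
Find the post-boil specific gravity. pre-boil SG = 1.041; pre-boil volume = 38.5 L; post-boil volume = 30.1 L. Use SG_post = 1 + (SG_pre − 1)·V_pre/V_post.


pts_pre = (1.041 − 1)·1000 = 41.0000
pts_post = 41.0000·38.5/30.1 = 52.4419
SG_post = 1 + 52.4419/1000

1.0524


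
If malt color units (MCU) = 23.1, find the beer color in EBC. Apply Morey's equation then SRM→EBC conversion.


SRM = 1.4922·MCU^0.6859;  EBC = SRM·1.97
SRM = 1.4922·23.1^0.6859 = 12.8567
EBC = 12.8567·1.97

25.3276 EBC


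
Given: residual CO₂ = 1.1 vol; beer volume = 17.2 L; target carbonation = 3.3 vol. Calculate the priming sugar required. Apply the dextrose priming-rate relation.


sugar = (target − residual)·4.0·V
sugar = (3.3 − 1.1)·4.0·17.2

151.3600 g


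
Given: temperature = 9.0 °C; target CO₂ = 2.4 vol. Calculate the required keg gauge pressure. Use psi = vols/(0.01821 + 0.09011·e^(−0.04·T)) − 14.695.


psi = 2.4/(0.01821 + 0.09011·e^(−0.04·9.0)) − 14.695

14.9063 psi


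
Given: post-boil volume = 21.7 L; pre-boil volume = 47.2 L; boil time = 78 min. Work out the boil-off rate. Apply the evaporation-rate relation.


rate = (V_pre − V_post) / (t_min/60)
rate = (47.2 − 21.7) / (78/60)

19.6154 L/hr


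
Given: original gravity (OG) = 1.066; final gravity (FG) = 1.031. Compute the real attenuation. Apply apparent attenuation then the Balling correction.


AA = (OG−FG)/(OG−1)·100;  RA = AA·0.8192
AA = (1.066 − 1.031)/(1.066 − 1)·100 = 53.0303
RA = 53.0303·0.8192

43.4424 %


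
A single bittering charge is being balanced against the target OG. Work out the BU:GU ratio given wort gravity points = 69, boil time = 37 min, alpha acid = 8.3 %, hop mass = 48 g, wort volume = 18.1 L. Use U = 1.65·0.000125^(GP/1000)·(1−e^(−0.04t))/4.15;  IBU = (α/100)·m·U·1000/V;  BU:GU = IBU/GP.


U = 1.65·0.000125^(69/1000)·(1−e^(−0.04·37))/4.15 = 0.1652
IBU = (8.3/100)·48·0.1652·1000/18.1 = 36.3567
BU:GU = 36.3567/69

0.5269


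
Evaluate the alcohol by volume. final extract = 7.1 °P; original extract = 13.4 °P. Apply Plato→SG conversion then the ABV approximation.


SG = 259/(259 − P);  ABV = (OG − FG)·131.25
OG = 259/(259 − 13.4) = 1.0546
FG = 259/(259 − 7.1) = 1.0282
ABV = (1.0546 − 1.0282)·131.25

3.4616 % ABV


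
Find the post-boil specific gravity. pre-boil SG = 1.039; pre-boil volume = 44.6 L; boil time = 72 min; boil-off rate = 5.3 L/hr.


V_post = V_pre − rate·(t/60);  SG_post = 1 + (SG_pre−1)·V_pre/V_post
V_post = 44.6 − 5.3·(72/60) = 38.2400
SG_post = 1 + (1.039 − 1)·44.6/38.2400

1.0455


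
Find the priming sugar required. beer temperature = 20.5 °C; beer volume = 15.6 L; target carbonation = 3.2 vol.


residual = 14.695·(0.01821 + 0.09011·e^(−0.04·T));  sugar = (target − residual)·4.0·V
residual = 14.695·(0.01821 + 0.09011·e^(−0.04·20.5)) = 0.8508
sugar = (3.2 − 0.8508)·4.0·15.6

146.5900 g


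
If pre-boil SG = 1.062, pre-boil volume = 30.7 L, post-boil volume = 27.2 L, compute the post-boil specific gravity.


SG_post = 1 + (SG_pre − 1)·V_pre/V_post
pts_pre = (1.062 − 1)·1000 = 62.0000
pts_post = 62.0000·30.7/27.2 = 69.9779
SG_post = 1 + 69.9779/1000

1.0700


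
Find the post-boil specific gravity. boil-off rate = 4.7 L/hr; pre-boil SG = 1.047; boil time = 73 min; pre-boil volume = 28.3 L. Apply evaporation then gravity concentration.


V_post = V_pre − rate·(t/60);  SG_post = 1 + (SG_pre−1)·V_pre/V_post
V_post = 28.3 − 4.7·(73/60) = 22.5817
SG_post = 1 + (1.047 − 1)·28.3/22.5817

1.0589


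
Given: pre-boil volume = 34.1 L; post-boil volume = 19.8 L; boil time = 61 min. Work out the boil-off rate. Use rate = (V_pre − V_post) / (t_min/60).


rate = (34.1 − 19.8) / (61/60)

14.0656 L/hr


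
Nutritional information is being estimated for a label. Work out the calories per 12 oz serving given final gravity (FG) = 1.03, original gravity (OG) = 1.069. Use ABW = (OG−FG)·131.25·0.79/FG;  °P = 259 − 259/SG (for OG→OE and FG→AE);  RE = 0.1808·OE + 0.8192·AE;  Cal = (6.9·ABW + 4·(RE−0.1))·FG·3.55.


ABW = (1.069 − 1.03)·131.25·0.79/1.03 = 3.9260
OE = 259 − 259/1.069 = 16.7175 °P
AE = 259 − 259/1.03 = 7.5437 °P
RE = 0.1808·16.7175 + 0.8192·7.5437 = 9.2023 °P
Cal = (6.9·3.9260 + 4·(9.2023−0.1))·1.03·3.55

232.1836 kcal


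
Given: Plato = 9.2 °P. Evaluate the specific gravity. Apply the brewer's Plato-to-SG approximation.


SG = 259/(259 − P)
SG = 259/(259 − 9.2)

1.0368


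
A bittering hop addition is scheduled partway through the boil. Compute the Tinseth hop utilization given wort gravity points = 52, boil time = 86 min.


U = 1.65·0.000125^(GP/1000) · (1 − e^(−0.04·t))/4.15
bigness = 1.65·0.000125^(52/1000) = 1.0340
boil_factor = (1 − e^(−0.04·86))/4.15 = 0.2332
U = 1.0340 · 0.2332

0.2412


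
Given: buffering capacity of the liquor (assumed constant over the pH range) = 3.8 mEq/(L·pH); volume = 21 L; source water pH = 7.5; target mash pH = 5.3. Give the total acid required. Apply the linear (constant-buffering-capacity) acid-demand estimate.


acid = buffering capacity · (pH_source − pH_target) · V
acid = 3.8 · (7.5 − 5.3) · 21

175.5600 mEq


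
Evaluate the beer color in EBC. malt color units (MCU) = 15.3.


SRM = 1.4922·MCU^0.6859;  EBC = SRM·1.97
SRM = 1.4922·15.3^0.6859 = 9.6919
EBC = 9.6919·1.97

19.0930 EBC


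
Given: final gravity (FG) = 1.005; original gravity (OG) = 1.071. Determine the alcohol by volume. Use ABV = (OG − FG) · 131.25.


ABV = (1.071 − 1.005) · 131.25

8.6625 % ABV


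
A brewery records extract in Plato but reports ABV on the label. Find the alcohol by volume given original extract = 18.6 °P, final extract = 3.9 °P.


SG = 259/(259 − P);  ABV = (OG − FG)·131.25
OG = 259/(259 − 18.6) = 1.0774
FG = 259/(259 − 3.9) = 1.0153
ABV = (1.0774 − 1.0153)·131.25

8.1484 % ABV


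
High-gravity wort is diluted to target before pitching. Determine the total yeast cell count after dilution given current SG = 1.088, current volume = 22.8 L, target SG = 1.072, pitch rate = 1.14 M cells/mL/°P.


V_w = V·((SG_c−1)/(SG_t−1)−1);  °P = 259 − 259/SG_t;  cells = rate·(V+V_w)·°P
V_w = 22.8·((1.088−1)/(1.072−1)−1) = 5.0667
V_final = 22.8 + 5.0667 = 27.8667
°P = 259 − 259/1.072 = 17.3955
cells = 1.14·27.8667·17.3955

552.6210 billion cells


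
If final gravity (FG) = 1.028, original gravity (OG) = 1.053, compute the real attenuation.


AA = (OG−FG)/(OG−1)·100;  RA = AA·0.8192
AA = (1.053 − 1.028)/(1.053 − 1)·100 = 47.1698
RA = 47.1698·0.8192

38.6415 %


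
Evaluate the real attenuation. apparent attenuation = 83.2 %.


RA = AA · 0.8192
RA = 83.2 · 0.8192

68.1574 %


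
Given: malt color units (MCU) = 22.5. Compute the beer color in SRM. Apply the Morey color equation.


SRM = 1.4922 · MCU^0.6859
SRM = 1.4922 · 22.5^0.6859

12.6267 SRM


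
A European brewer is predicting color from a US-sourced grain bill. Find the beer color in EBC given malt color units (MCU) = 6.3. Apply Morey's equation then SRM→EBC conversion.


SRM = 1.4922·MCU^0.6859;  EBC = SRM·1.97
SRM = 1.4922·6.3^0.6859 = 5.2734
EBC = 5.2734·1.97

10.3887 EBC


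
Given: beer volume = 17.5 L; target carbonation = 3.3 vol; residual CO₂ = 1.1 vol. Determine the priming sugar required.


sugar = (target − residual)·4.0·V
sugar = (3.3 − 1.1)·4.0·17.5

154.0000 g


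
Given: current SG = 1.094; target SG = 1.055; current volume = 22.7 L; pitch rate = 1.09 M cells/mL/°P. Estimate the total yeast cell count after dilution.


V_w = V·((SG_c−1)/(SG_t−1)−1);  °P = 259 − 259/SG_t;  cells = rate·(V+V_w)·°P
V_w = 22.7·((1.094−1)/(1.055−1)−1) = 16.0964
V_final = 22.7 + 16.0964 = 38.7964
°P = 259 − 259/1.055 = 13.5024
cells = 1.09·38.7964·13.5024

570.9887 billion cells


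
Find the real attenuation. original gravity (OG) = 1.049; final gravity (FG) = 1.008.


AA = (OG−FG)/(OG−1)·100;  RA = AA·0.8192
AA = (1.049 − 1.008)/(1.049 − 1)·100 = 83.6735
RA = 83.6735·0.8192

68.5453 %


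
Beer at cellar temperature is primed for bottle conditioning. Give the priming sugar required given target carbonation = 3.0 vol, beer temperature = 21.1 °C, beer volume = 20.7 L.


residual = 14.695·(0.01821 + 0.09011·e^(−0.04·T));  sugar = (target − residual)·4.0·V
residual = 14.695·(0.01821 + 0.09011·e^(−0.04·21.1)) = 0.8370
sugar = (3.0 − 0.8370)·4.0·20.7

179.0988 g


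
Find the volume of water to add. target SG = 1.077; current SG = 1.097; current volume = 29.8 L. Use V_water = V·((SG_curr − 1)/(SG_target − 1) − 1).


V_water = 29.8·((1.097 − 1)/(1.077 − 1) − 1)

7.7403 L


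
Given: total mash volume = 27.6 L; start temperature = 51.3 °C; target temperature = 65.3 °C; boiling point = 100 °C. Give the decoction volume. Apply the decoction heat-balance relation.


V_dec = V_total·(T_target − T_start)/(T_boil − T_start)
V_dec = 27.6·(65.3 − 51.3)/(100 − 51.3)

7.9343 L


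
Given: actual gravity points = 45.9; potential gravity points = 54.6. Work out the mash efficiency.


efficiency = actual / potential × 100
efficiency = 45.9 / 54.6 × 100

84.0659 %


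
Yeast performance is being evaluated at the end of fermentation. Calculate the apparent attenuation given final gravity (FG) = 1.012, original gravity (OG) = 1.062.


AA = (OG − FG)/(OG − 1) · 100
AA = (1.062 − 1.012)/(1.062 − 1) · 100

80.6452 %


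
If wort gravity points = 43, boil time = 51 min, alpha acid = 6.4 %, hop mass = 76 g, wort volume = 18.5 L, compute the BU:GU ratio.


U = 1.65·0.000125^(GP/1000)·(1−e^(−0.04t))/4.15;  IBU = (α/100)·m·U·1000/V;  BU:GU = IBU/GP
U = 1.65·0.000125^(43/1000)·(1−e^(−0.04·51))/4.15 = 0.2350
IBU = (6.4/100)·76·0.2350·1000/18.5 = 61.7916
BU:GU = 61.7916/43

1.4370


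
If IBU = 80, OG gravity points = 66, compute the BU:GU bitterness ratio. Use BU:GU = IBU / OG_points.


BU:GU = 80 / 66

1.2121


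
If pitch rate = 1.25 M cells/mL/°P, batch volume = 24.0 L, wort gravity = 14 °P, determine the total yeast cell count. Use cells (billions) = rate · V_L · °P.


cells = 1.25 · 24.0 · 14

420.0000 billion cells


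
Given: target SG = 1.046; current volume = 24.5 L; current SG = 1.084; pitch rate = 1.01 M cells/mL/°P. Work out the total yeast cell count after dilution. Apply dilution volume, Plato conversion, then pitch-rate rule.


V_w = V·((SG_c−1)/(SG_t−1)−1);  °P = 259 − 259/SG_t;  cells = rate·(V+V_w)·°P
V_w = 24.5·((1.084−1)/(1.046−1)−1) = 20.2391
V_final = 24.5 + 20.2391 = 44.7391
°P = 259 − 259/1.046 = 11.3901
cells = 1.01·44.7391·11.3901

514.6771 billion cells


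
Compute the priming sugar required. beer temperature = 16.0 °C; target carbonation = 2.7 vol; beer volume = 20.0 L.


residual = 14.695·(0.01821 + 0.09011·e^(−0.04·T));  sugar = (target − residual)·4.0·V
residual = 14.695·(0.01821 + 0.09011·e^(−0.04·16.0)) = 0.9658
sugar = (2.7 − 0.9658)·4.0·20.0

138.7345 g


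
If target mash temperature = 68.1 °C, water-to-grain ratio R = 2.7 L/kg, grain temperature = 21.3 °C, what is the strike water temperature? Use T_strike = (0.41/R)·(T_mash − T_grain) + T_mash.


T_strike = (0.41/2.7)·(68.1 − 21.3) + 68.1

75.2067 °C


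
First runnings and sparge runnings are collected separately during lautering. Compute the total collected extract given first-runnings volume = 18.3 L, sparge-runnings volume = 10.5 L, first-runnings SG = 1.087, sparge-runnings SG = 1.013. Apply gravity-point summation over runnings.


total = Σ (SG_i − 1)·1000·V_i
first = (1.087 − 1)·1000·18.3 = 1592.1000
sparge = (1.013 − 1)·1000·10.5 = 136.5000
total = 1592.1000 + 136.5000

1728.6000 gravity·L


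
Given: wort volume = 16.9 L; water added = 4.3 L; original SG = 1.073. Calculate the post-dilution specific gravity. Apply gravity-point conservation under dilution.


SG_new = 1 + (SG_old − 1)·V_old/(V_old + V_water)
pts = (1.073 − 1)·1000·16.9/(16.9 + 4.3) = 58.1934
SG_new = 1 + 58.1934/1000

1.0582


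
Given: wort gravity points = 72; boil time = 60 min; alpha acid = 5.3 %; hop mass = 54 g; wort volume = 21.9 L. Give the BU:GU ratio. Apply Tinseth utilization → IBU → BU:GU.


U = 1.65·0.000125^(GP/1000)·(1−e^(−0.04t))/4.15;  IBU = (α/100)·m·U·1000/V;  BU:GU = IBU/GP
U = 1.65·0.000125^(72/1000)·(1−e^(−0.04·60))/4.15 = 0.1893
IBU = (5.3/100)·54·0.1893·1000/21.9 = 24.7365
BU:GU = 24.7365/72

0.3436


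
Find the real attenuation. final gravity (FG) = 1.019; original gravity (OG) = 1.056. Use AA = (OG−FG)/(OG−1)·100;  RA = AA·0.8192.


AA = (1.056 − 1.019)/(1.056 − 1)·100 = 66.0714
RA = 66.0714·0.8192

54.1257 %


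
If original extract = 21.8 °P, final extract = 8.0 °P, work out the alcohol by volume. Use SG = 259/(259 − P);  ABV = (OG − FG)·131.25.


OG = 259/(259 − 21.8) = 1.0919
FG = 259/(259 − 8.0) = 1.0319
ABV = (1.0919 − 1.0319)·131.25

7.8793 % ABV


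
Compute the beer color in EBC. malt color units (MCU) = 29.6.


SRM = 1.4922·MCU^0.6859;  EBC = SRM·1.97
SRM = 1.4922·29.6^0.6859 = 15.2400
EBC = 15.2400·1.97

30.0229 EBC


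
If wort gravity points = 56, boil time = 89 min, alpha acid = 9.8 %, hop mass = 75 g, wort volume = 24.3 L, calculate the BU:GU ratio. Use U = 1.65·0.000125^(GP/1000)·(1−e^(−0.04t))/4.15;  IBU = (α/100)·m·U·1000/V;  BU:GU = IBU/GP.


U = 1.65·0.000125^(56/1000)·(1−e^(−0.04·89))/4.15 = 0.2335
IBU = (9.8/100)·75·0.2335·1000/24.3 = 70.6340
BU:GU = 70.6340/56

1.2613


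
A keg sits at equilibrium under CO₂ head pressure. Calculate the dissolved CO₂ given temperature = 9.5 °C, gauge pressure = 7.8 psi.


vols = (P + 14.695)·(0.01821 + 0.09011·e^(−0.04·T))
vols = (7.8 + 14.695)·(0.01821 + 0.09011·e^(−0.04·9.5))

1.7958 volumes


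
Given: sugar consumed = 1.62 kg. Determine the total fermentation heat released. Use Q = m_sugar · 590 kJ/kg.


Q = 1.62 · 590

955.8000 kJ


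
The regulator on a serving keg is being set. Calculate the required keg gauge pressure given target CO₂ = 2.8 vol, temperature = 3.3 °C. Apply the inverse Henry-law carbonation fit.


psi = vols/(0.01821 + 0.09011·e^(−0.04·T)) − 14.695
psi = 2.8/(0.01821 + 0.09011·e^(−0.04·3.3)) − 14.695

14.1184 psi


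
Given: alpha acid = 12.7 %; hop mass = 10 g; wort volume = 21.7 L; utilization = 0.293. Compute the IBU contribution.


IBU = (α/100)·mass·U·1000 / V
IBU = (12.7/100)·10·0.293·1000 / 21.7

17.1479 IBU


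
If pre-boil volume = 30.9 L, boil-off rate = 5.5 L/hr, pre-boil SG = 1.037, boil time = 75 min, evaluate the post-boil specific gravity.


V_post = V_pre − rate·(t/60);  SG_post = 1 + (SG_pre−1)·V_pre/V_post
V_post = 30.9 − 5.5·(75/60) = 24.0250
SG_post = 1 + (1.037 − 1)·30.9/24.0250

1.0476


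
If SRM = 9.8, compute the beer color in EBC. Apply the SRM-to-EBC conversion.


EBC = SRM · 1.97
EBC = 9.8 · 1.97

19.3060 EBC


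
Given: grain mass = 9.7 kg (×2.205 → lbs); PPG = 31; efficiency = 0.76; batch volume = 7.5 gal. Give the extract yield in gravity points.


points = lbs × PPG × eff / vol
lbs = 9.7 × 2.205 = 21.3885
points = 21.3885 × 31 × 0.76 / 7.5

67.1884 points


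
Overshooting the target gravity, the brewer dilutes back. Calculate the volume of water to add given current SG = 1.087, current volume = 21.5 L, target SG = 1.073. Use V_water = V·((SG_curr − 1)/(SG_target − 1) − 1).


V_water = 21.5·((1.087 − 1)/(1.073 − 1) − 1)

4.1233 L


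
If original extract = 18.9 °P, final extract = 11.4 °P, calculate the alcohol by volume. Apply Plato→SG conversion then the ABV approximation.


SG = 259/(259 − P);  ABV = (OG − FG)·131.25
OG = 259/(259 − 18.9) = 1.0787
FG = 259/(259 − 11.4) = 1.0460
ABV = (1.0787 − 1.0460)·131.25

4.2886 % ABV


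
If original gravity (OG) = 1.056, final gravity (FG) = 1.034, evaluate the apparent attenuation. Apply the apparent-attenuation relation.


AA = (OG − FG)/(OG − 1) · 100
AA = (1.056 − 1.034)/(1.056 − 1) · 100

39.2857 %


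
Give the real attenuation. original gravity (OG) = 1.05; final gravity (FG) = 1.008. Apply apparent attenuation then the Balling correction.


AA = (OG−FG)/(OG−1)·100;  RA = AA·0.8192
AA = (1.05 − 1.008)/(1.05 − 1)·100 = 84.0000
RA = 84.0000·0.8192

68.8128 %


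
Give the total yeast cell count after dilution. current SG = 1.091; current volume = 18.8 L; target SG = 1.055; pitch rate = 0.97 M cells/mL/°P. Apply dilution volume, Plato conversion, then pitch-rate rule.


V_w = V·((SG_c−1)/(SG_t−1)−1);  °P = 259 − 259/SG_t;  cells = rate·(V+V_w)·°P
V_w = 18.8·((1.091−1)/(1.055−1)−1) = 12.3055
V_final = 18.8 + 12.3055 = 31.1055
°P = 259 − 259/1.055 = 13.5024
cells = 0.97·31.1055·13.5024

407.3974 billion cells


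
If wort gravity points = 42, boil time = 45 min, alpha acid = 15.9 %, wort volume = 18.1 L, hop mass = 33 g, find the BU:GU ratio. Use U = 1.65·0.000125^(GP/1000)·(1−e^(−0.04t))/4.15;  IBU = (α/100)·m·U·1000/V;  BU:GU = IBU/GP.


U = 1.65·0.000125^(42/1000)·(1−e^(−0.04·45))/4.15 = 0.2275
IBU = (15.9/100)·33·0.2275·1000/18.1 = 65.9583
BU:GU = 65.9583/42

1.5704


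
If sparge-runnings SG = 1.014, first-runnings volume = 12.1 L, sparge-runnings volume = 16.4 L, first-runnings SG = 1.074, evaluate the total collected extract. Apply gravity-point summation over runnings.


total = Σ (SG_i − 1)·1000·V_i
first = (1.074 − 1)·1000·12.1 = 895.4000
sparge = (1.014 − 1)·1000·16.4 = 229.6000
total = 895.4000 + 229.6000

1125.0000 gravity·L


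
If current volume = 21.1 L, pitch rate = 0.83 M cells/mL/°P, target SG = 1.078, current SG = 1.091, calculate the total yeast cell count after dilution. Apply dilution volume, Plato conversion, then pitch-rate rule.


V_w = V·((SG_c−1)/(SG_t−1)−1);  °P = 259 − 259/SG_t;  cells = rate·(V+V_w)·°P
V_w = 21.1·((1.091−1)/(1.078−1)−1) = 3.5167
V_final = 21.1 + 3.5167 = 24.6167
°P = 259 − 259/1.078 = 18.7403
cells = 0.83·24.6167·18.7403

382.8979 billion cells


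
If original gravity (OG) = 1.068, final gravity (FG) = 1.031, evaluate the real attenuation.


AA = (OG−FG)/(OG−1)·100;  RA = AA·0.8192
AA = (1.068 − 1.031)/(1.068 − 1)·100 = 54.4118
RA = 54.4118·0.8192

44.5741 %


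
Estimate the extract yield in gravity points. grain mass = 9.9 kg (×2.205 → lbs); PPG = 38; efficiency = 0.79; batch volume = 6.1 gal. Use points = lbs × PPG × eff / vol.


lbs = 9.9 × 2.205 = 21.8295
points = 21.8295 × 38 × 0.79 / 6.1

107.4298 points


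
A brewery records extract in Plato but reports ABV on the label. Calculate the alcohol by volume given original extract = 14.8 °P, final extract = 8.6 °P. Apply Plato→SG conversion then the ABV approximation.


SG = 259/(259 − P);  ABV = (OG − FG)·131.25
OG = 259/(259 − 14.8) = 1.0606
FG = 259/(259 − 8.6) = 1.0343
ABV = (1.0606 − 1.0343)·131.25

3.4468 % ABV


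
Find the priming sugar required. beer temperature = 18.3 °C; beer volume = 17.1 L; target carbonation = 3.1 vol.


residual = 14.695·(0.01821 + 0.09011·e^(−0.04·T));  sugar = (target − residual)·4.0·V
residual = 14.695·(0.01821 + 0.09011·e^(−0.04·18.3)) = 0.9044
sugar = (3.1 − 0.9044)·4.0·17.1

150.1757 g


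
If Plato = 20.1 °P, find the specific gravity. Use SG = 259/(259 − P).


SG = 259/(259 − 20.1)

1.0841


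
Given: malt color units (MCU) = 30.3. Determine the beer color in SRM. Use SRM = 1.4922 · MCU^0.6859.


SRM = 1.4922 · 30.3^0.6859

15.4863 SRM


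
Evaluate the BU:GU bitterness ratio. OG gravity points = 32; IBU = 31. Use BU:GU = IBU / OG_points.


BU:GU = 31 / 32

0.9688


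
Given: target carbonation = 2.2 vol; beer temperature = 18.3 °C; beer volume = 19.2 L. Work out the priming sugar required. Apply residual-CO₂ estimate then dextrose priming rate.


residual = 14.695·(0.01821 + 0.09011·e^(−0.04·T));  sugar = (target − residual)·4.0·V
residual = 14.695·(0.01821 + 0.09011·e^(−0.04·18.3)) = 0.9044
sugar = (2.2 − 0.9044)·4.0·19.2

99.4983 g


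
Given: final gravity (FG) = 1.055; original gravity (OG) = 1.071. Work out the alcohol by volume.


ABV = (OG − FG) · 131.25
ABV = (1.071 − 1.055) · 131.25

2.1000 % ABV


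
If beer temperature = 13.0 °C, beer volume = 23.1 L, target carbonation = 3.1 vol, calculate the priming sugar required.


residual = 14.695·(0.01821 + 0.09011·e^(−0.04·T));  sugar = (target − residual)·4.0·V
residual = 14.695·(0.01821 + 0.09011·e^(−0.04·13.0)) = 1.0548
sugar = (3.1 − 1.0548)·4.0·23.1

188.9728 g


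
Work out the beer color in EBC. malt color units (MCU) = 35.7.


SRM = 1.4922·MCU^0.6859;  EBC = SRM·1.97
SRM = 1.4922·35.7^0.6859 = 17.3301
EBC = 17.3301·1.97

34.1404 EBC


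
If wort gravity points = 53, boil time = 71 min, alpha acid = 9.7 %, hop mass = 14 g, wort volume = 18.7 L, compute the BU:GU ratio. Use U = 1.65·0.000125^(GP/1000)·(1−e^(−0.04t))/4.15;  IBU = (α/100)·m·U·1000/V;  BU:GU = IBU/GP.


U = 1.65·0.000125^(53/1000)·(1−e^(−0.04·71))/4.15 = 0.2325
IBU = (9.7/100)·14·0.2325·1000/18.7 = 16.8844
BU:GU = 16.8844/53

0.3186


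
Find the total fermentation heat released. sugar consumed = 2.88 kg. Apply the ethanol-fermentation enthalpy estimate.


Q = m_sugar · 590 kJ/kg
Q = 2.88 · 590

1699.2000 kJ


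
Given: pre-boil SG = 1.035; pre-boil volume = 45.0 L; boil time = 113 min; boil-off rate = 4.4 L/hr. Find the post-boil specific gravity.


V_post = V_pre − rate·(t/60);  SG_post = 1 + (SG_pre−1)·V_pre/V_post
V_post = 45.0 − 4.4·(113/60) = 36.7133
SG_post = 1 + (1.035 − 1)·45.0/36.7133

1.0429


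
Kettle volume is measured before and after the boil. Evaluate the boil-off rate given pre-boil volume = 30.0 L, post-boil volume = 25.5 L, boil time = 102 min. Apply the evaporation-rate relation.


rate = (V_pre − V_post) / (t_min/60)
rate = (30.0 − 25.5) / (102/60)

2.6471 L/hr


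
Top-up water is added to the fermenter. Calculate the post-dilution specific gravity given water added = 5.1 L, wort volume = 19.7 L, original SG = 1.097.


SG_new = 1 + (SG_old − 1)·V_old/(V_old + V_water)
pts = (1.097 − 1)·1000·19.7/(19.7 + 5.1) = 77.0524
SG_new = 1 + 77.0524/1000

1.0771


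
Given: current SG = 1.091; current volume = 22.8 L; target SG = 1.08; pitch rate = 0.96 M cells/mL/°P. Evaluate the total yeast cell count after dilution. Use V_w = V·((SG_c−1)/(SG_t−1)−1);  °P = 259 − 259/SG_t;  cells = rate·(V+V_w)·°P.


V_w = 22.8·((1.091−1)/(1.08−1)−1) = 3.1350
V_final = 22.8 + 3.1350 = 25.9350
°P = 259 − 259/1.08 = 19.1852
cells = 0.96·25.9350·19.1852

477.6651 billion cells


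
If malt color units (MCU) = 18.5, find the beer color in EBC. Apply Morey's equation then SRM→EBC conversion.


SRM = 1.4922·MCU^0.6859;  EBC = SRM·1.97
SRM = 1.4922·18.5^0.6859 = 11.0403
EBC = 11.0403·1.97

21.7494 EBC


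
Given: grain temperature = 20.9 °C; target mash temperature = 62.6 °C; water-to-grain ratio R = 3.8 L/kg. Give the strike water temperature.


T_strike = (0.41/R)·(T_mash − T_grain) + T_mash
T_strike = (0.41/3.8)·(62.6 − 20.9) + 62.6

67.0992 °C


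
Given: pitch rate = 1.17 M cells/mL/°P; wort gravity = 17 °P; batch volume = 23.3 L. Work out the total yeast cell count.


cells (billions) = rate · V_L · °P
cells = 1.17 · 23.3 · 17

463.4370 billion cells


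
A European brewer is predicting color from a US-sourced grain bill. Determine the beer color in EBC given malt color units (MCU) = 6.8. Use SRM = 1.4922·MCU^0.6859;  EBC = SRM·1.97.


SRM = 1.4922·6.8^0.6859 = 5.5571
EBC = 5.5571·1.97

10.9474 EBC


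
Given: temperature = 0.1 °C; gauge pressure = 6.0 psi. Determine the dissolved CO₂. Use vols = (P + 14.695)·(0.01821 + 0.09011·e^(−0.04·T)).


vols = (6.0 + 14.695)·(0.01821 + 0.09011·e^(−0.04·0.1))

2.2342 volumes


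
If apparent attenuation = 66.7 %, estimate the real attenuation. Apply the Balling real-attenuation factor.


RA = AA · 0.8192
RA = 66.7 · 0.8192

54.6406 %


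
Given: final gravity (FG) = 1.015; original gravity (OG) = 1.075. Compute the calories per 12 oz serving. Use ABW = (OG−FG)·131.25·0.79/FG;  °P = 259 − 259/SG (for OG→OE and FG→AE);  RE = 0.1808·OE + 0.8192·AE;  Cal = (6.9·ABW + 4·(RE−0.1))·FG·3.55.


ABW = (1.075 − 1.015)·131.25·0.79/1.015 = 6.1293
OE = 259 − 259/1.075 = 18.0698 °P
AE = 259 − 259/1.015 = 3.8276 °P
RE = 0.1808·18.0698 + 0.8192·3.8276 = 6.4026 °P
Cal = (6.9·6.1293 + 4·(6.4026−0.1))·1.015·3.55

243.2285 kcal


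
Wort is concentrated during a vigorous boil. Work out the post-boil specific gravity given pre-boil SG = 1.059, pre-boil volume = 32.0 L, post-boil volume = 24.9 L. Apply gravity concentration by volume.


SG_post = 1 + (SG_pre − 1)·V_pre/V_post
pts_pre = (1.059 − 1)·1000 = 59.0000
pts_post = 59.0000·32.0/24.9 = 75.8233
SG_post = 1 + 75.8233/1000

1.0758


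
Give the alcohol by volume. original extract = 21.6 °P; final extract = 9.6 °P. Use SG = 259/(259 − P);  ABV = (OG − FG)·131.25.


OG = 259/(259 − 21.6) = 1.0910
FG = 259/(259 − 9.6) = 1.0385
ABV = (1.0910 − 1.0385)·131.25

6.8897 % ABV


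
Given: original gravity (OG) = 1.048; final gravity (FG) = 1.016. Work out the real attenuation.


AA = (OG−FG)/(OG−1)·100;  RA = AA·0.8192
AA = (1.048 − 1.016)/(1.048 − 1)·100 = 66.6667
RA = 66.6667·0.8192

54.6133 %


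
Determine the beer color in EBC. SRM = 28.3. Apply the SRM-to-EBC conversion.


EBC = SRM · 1.97
EBC = 28.3 · 1.97

55.7510 EBC
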